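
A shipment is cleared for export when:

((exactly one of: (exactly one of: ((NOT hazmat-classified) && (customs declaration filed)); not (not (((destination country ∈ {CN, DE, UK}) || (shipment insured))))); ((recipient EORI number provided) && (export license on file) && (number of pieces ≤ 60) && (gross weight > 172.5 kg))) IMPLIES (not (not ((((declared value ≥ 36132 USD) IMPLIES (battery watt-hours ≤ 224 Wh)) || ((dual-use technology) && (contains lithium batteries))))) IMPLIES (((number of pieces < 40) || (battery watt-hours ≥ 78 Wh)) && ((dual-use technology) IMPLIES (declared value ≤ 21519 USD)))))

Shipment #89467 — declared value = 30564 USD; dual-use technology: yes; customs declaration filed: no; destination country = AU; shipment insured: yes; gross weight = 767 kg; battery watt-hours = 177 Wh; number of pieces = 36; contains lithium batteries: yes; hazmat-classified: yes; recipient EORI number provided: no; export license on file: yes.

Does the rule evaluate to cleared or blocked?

Atomic conditions:
  NOT hazmat-classified: yes → false
  customs declaration filed: no → false
  destination country ∈ {CN, DE, UK}: AU is not in the set → false
  shipment insured: yes → true
  recipient EORI number provided: no → false
  export license on file: yes → true
  number of pieces ≤ 60: 36 ≤ 60 is true
  gross weight > 172.5 kg: 767 > 172.5 is true
  declared value ≥ 36132 USD: 30564 ≥ 36132 is false
  battery watt-hours ≤ 224 Wh: 177 ≤ 224 is true
  dual-use technology: yes → true
  contains lithium batteries: yes → true
  number of pieces < 40: 36 < 40 is true
  battery watt-hours ≥ 78 Wh: 177 ≥ 78 is true
  declared value ≤ 21519 USD: 30564 ≤ 21519 is false
Combine:
[1.1.1] false AND false = false
[1.1.2.1.1] false OR true = true
[1.1.2.1] NOT true = false
[1.1.2] NOT false = true
[1.1] exactly-one(false, true) = true
[1.2] false AND true AND true AND true = false
[1] exactly-one(true, false) = true
[2.1.1.1.1] false → true (antecedent false ⇒ implication holds) = true
[2.1.1.1.2] true AND true = true
[2.1.1.1] true OR true = true
[2.1.1] NOT true = false
[2.1] NOT false = true
[2.2.1] true OR true = true
[2.2.2] true → false = false
[2.2] true AND false = false
[2] true → false = false
[root] true → false = false
Overall: false → blocked

Blocked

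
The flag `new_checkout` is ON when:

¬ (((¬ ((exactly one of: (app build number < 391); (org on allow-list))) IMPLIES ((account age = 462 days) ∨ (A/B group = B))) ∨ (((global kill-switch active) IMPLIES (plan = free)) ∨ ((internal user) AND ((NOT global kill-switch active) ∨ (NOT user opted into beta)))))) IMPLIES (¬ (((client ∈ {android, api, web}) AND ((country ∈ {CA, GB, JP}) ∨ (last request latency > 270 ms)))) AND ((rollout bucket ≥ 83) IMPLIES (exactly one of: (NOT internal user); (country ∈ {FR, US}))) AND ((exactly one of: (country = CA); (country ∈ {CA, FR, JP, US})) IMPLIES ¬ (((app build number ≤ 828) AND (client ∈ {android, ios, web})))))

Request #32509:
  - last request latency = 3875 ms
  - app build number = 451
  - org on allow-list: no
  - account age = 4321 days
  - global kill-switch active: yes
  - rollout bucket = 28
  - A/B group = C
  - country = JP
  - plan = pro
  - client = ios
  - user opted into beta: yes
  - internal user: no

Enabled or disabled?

Atomic conditions:
  app build number < 391: 451 < 391 is false
  org on allow-list: no → false
  account age = 462 days: 4321 == 462 is false
  A/B group = B: C == B is false
  global kill-switch active: yes → true
  plan = free: pro == free is false
  internal user: no → false
  NOT global kill-switch active: yes → false
  NOT user opted into beta: yes → false
  client ∈ {android, api, web}: ios is not in the set → false
  country ∈ {CA, GB, JP}: JP is in the set → true
  last request latency > 270 ms: 3875 > 270 is true
  rollout bucket ≥ 83: 28 ≥ 83 is false
  NOT internal user: no → true
  country ∈ {FR, US}: JP is not in the set → false
  country = CA: JP == CA is false
  country ∈ {CA, FR, JP, US}: JP is in the set → true
  app build number ≤ 828: 451 ≤ 828 is true
  client ∈ {android, ios, web}: ios is in the set → true
Combine:
[1.1.1.1.1] exactly-one(false, false) = false
[1.1.1.1] NOT false = true
[1.1.1.2] false OR false = false
[1.1.1] true → false = false
[1.1.2.1] true → false = false
[1.1.2.2.2] false OR false = false
[1.1.2.2] false AND false = false
[1.1.2] false OR false = false
[1.1] false OR false = false
[1] NOT false = true
[2.1.1.2] true OR true = true
[2.1.1] false AND true = false
[2.1] NOT false = true
[2.2.2] exactly-one(true, false) = true
[2.2] false → true (antecedent false ⇒ implication holds) = true
[2.3.1] exactly-one(false, true) = true
[2.3.2.1] true AND true = true
[2.3.2] NOT true = false
[2.3] true → false = false
[2] true AND true AND false = false
[root] true → false = false
Overall: false → disabled

Disabled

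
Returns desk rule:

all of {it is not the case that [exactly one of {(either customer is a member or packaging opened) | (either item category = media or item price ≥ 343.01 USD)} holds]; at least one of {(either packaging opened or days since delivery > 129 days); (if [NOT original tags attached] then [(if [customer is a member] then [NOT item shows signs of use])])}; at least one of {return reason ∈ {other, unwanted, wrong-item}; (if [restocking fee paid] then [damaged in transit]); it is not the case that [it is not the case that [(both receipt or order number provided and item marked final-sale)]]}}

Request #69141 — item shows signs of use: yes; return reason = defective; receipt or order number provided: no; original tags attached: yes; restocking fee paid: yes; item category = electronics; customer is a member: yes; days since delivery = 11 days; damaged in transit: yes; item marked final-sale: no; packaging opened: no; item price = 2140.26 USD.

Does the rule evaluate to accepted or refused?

Accepted

Atomic conditions:
  customer is a member: yes → true
  packaging opened: no → false
  item category = media: electronics == media is false
  item price ≥ 343.01 USD: 2140.26 ≥ 343.01 is true
  days since delivery > 129 days: 11 > 129 is false
  NOT original tags attached: yes → false
  NOT item shows signs of use: yes → false
  return reason ∈ {other, unwanted, wrong-item}: defective is not in the set → false
  restocking fee paid: yes → true
  damaged in transit: yes → true
  receipt or order number provided: no → false
  item marked final-sale: no → false
Combine:
[1.1.1] true OR false = true
[1.1.2] false OR true = true
[1.1] exactly-one(true, true) = false
[1] NOT false = true
[2.1] false OR false = false
[2.2.2] true → false = false
[2.2] false → false (antecedent false ⇒ implication holds) = true
[2] false OR true = true
[3.2] true → true = true
[3.3.1.1] false AND false = false
[3.3.1] NOT false = true
[3.3] NOT true = false
[3] false OR true OR false = true
[root] true AND true AND true = true
Overall: true → accepted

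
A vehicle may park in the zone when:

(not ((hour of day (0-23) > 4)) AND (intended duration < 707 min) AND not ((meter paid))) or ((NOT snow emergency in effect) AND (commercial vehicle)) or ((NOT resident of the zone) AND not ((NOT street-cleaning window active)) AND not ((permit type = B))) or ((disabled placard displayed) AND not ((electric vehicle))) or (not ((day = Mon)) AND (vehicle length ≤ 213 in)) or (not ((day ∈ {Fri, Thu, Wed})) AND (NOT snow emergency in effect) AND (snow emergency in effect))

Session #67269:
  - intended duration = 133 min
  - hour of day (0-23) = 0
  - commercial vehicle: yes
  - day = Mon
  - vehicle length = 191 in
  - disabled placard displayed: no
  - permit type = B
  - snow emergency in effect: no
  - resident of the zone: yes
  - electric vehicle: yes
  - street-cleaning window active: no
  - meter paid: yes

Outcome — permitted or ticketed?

Permitted

Atomic conditions:
  hour of day (0-23) > 4: 0 > 4 is false
  intended duration < 707 min: 133 < 707 is true
  meter paid: yes → true
  NOT snow emergency in effect: no → true
  commercial vehicle: yes → true
  NOT resident of the zone: yes → false
  NOT street-cleaning window active: no → true
  permit type = B: B == B is true
  disabled placard displayed: no → false
  electric vehicle: yes → true
  day = Mon: Mon == Mon is true
  vehicle length ≤ 213 in: 191 ≤ 213 is true
  day ∈ {Fri, Thu, Wed}: Mon is not in the set → false
  snow emergency in effect: no → false
Combine:
[1.1] NOT false = true
[1.3] NOT true = false
[1] true AND true AND false = false
[2] true AND true = true
[3.2] NOT true = false
[3.3] NOT true = false
[3] false AND false AND false = false
[4.2] NOT true = false
[4] false AND false = false
[5.1] NOT true = false
[5] false AND true = false
[6.1] NOT false = true
[6] true AND true AND false = false
[root] false OR true OR false OR false OR false OR false = true
Overall: true → permitted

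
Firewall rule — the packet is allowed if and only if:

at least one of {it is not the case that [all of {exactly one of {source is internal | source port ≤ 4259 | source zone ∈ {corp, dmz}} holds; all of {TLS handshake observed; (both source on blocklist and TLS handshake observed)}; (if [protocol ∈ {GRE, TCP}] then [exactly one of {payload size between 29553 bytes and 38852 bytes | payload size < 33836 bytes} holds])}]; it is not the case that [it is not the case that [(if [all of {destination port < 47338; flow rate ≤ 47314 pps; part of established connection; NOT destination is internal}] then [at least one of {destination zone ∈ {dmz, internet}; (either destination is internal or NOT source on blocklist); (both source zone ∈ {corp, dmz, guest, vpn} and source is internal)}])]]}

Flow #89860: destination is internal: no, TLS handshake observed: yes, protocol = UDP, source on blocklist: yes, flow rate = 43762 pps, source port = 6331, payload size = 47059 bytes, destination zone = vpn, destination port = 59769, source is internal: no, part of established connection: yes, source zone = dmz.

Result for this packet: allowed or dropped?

Atomic conditions:
  source is internal: no → false
  source port ≤ 4259: 6331 ≤ 4259 is false
  source zone ∈ {corp, dmz}: dmz is in the set → true
  TLS handshake observed: yes → true
  source on blocklist: yes → true
  protocol ∈ {GRE, TCP}: UDP is not in the set → false
  payload size between 29553 bytes and 38852 bytes: 47059 in [29553, 38852] is false
  payload size < 33836 bytes: 47059 < 33836 is false
  destination port < 47338: 59769 < 47338 is false
  flow rate ≤ 47314 pps: 43762 ≤ 47314 is true
  part of established connection: yes → true
  NOT destination is internal: no → true
  destination zone ∈ {dmz, internet}: vpn is not in the set → false
  destination is internal: no → false
  NOT source on blocklist: yes → false
  source zone ∈ {corp, dmz, guest, vpn}: dmz is in the set → true
Combine:
[1.1.1] exactly-one(false, false, true) = true
[1.1.2.2] true AND true = true
[1.1.2] true AND true = true
[1.1.3.2] exactly-one(false, false) = false
[1.1.3] false → false (antecedent false ⇒ implication holds) = true
[1.1] true AND true AND true = true
[1] NOT true = false
[2.1.1.1] false AND true AND true AND true = false
[2.1.1.2.2] false OR false = false
[2.1.1.2.3] true AND false = false
[2.1.1.2] false OR false OR false = false
[2.1.1] false → false (antecedent false ⇒ implication holds) = true
[2.1] NOT true = false
[2] NOT false = true
[root] false OR true = true
Overall: true → allowed

Allowed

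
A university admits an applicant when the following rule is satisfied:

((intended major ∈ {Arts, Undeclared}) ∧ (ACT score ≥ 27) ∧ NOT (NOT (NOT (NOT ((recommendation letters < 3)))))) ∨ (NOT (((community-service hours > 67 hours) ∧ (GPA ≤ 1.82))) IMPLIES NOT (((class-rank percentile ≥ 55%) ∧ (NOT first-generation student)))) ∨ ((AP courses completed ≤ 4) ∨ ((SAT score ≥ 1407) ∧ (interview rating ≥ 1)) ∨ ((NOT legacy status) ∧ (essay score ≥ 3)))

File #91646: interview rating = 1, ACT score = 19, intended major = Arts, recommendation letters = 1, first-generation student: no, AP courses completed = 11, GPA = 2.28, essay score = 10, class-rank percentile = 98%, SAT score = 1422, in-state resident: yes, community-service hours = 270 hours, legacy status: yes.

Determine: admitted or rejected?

Atomic conditions:
  intended major ∈ {Arts, Undeclared}: Arts is in the set → true
  ACT score ≥ 27: 19 ≥ 27 is false
  recommendation letters < 3: 1 < 3 is true
  community-service hours > 67 hours: 270 > 67 is true
  GPA ≤ 1.82: 2.28 ≤ 1.82 is false
  class-rank percentile ≥ 55%: 98 ≥ 55 is true
  NOT first-generation student: no → true
  AP courses completed ≤ 4: 11 ≤ 4 is false
  SAT score ≥ 1407: 1422 ≥ 1407 is true
  interview rating ≥ 1: 1 ≥ 1 is true
  NOT legacy status: yes → false
  essay score ≥ 3: 10 ≥ 3 is true
Combine:
[1.3.1.1.1] NOT true = false
[1.3.1.1] NOT false = true
[1.3.1] NOT true = false
[1.3] NOT false = true
[1] true AND false AND true = false
[2.1.1] true AND false = false
[2.1] NOT false = true
[2.2.1] true AND true = true
[2.2] NOT true = false
[2] true → false = false
[3.2] true AND true = true
[3.3] false AND true = false
[3] false OR true OR false = true
[root] false OR false OR true = true
Overall: true → admitted

Admitted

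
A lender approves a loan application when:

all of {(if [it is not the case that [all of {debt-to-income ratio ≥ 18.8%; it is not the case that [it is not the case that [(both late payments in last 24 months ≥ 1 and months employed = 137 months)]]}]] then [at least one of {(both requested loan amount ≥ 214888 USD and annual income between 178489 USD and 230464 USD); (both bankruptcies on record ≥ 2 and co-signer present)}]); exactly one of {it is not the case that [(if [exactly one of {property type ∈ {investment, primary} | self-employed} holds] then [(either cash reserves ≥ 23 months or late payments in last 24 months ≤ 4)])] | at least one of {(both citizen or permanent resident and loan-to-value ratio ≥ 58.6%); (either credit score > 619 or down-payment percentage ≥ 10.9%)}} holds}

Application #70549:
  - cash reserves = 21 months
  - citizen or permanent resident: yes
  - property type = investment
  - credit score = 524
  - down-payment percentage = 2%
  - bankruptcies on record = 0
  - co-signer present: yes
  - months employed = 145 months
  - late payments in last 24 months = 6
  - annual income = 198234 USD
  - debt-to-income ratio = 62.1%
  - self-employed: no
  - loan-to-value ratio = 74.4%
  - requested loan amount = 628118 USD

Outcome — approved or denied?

Denied

Atomic conditions:
  debt-to-income ratio ≥ 18.8%: 62.1 ≥ 18.8 is true
  late payments in last 24 months ≥ 1: 6 ≥ 1 is true
  months employed = 137 months: 145 == 137 is false
  requested loan amount ≥ 214888 USD: 628118 ≥ 214888 is true
  annual income between 178489 USD and 230464 USD: 198234 in [178489, 230464] is true
  bankruptcies on record ≥ 2: 0 ≥ 2 is false
  co-signer present: yes → true
  property type ∈ {investment, primary}: investment is in the set → true
  self-employed: no → false
  cash reserves ≥ 23 months: 21 ≥ 23 is false
  late payments in last 24 months ≤ 4: 6 ≤ 4 is false
  citizen or permanent resident: yes → true
  loan-to-value ratio ≥ 58.6%: 74.4 ≥ 58.6 is true
  credit score > 619: 524 > 619 is false
  down-payment percentage ≥ 10.9%: 2 ≥ 10.9 is false
Combine:
[1.1.1.2.1.1] true AND false = false
[1.1.1.2.1] NOT false = true
[1.1.1.2] NOT true = false
[1.1.1] true AND false = false
[1.1] NOT false = true
[1.2.1] true AND true = true
[1.2.2] false AND true = false
[1.2] true OR false = true
[1] true → true = true
[2.1.1.1] exactly-one(true, false) = true
[2.1.1.2] false OR false = false
[2.1.1] true → false = false
[2.1] NOT false = true
[2.2.1] true AND true = true
[2.2.2] false OR false = false
[2.2] true OR false = true
[2] exactly-one(true, true) = false
[root] true AND false = false
Overall: false → denied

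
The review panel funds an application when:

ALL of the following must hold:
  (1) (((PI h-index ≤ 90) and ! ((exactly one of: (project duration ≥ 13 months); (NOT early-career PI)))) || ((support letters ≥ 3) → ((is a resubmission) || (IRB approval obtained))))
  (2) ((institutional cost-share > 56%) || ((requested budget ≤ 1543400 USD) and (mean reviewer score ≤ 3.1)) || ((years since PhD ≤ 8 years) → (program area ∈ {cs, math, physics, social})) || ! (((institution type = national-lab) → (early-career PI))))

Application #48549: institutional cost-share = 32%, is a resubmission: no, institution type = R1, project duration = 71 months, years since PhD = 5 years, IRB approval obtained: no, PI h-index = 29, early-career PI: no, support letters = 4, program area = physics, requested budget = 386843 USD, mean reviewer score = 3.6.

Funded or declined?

Funded

Atomic conditions:
  PI h-index ≤ 90: 29 ≤ 90 is true
  project duration ≥ 13 months: 71 ≥ 13 is true
  NOT early-career PI: no → true
  support letters ≥ 3: 4 ≥ 3 is true
  is a resubmission: no → false
  IRB approval obtained: no → false
  institutional cost-share > 56%: 32 > 56 is false
  requested budget ≤ 1543400 USD: 386843 ≤ 1543400 is true
  mean reviewer score ≤ 3.1: 3.6 ≤ 3.1 is false
  years since PhD ≤ 8 years: 5 ≤ 8 is true
  program area ∈ {cs, math, physics, social}: physics is in the set → true
  institution type = national-lab: R1 == national-lab is false
  early-career PI: no → false
Combine:
[1.1.2.1] exactly-one(true, true) = false
[1.1.2] NOT false = true
[1.1] true AND true = true
[1.2.2] false OR false = false
[1.2] true → false = false
[1] true OR false = true
[2.2] true AND false = false
[2.3] true → true = true
[2.4.1] false → false (antecedent false ⇒ implication holds) = true
[2.4] NOT true = false
[2] false OR false OR true OR false = true
[root] true AND true = true
Overall: true → funded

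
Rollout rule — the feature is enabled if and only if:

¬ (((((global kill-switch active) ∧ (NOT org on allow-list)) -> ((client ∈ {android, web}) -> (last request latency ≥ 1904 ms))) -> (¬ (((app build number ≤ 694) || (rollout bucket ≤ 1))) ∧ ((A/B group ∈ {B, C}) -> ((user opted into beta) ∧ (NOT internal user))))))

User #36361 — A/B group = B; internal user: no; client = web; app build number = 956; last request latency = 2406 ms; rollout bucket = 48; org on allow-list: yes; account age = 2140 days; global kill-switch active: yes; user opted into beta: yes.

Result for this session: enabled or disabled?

Atomic conditions:
  global kill-switch active: yes → true
  NOT org on allow-list: yes → false
  client ∈ {android, web}: web is in the set → true
  last request latency ≥ 1904 ms: 2406 ≥ 1904 is true
  app build number ≤ 694: 956 ≤ 694 is false
  rollout bucket ≤ 1: 48 ≤ 1 is false
  A/B group ∈ {B, C}: B is in the set → true
  user opted into beta: yes → true
  NOT internal user: no → true
Combine:
[1.1.1] true AND false = false
[1.1.2] true → true = true
[1.1] false → true (antecedent false ⇒ implication holds) = true
[1.2.1.1] false OR false = false
[1.2.1] NOT false = true
[1.2.2.2] true AND true = true
[1.2.2] true → true = true
[1.2] true AND true = true
[1] true → true = true
[root] NOT true = false
Overall: false → disabled

Disabled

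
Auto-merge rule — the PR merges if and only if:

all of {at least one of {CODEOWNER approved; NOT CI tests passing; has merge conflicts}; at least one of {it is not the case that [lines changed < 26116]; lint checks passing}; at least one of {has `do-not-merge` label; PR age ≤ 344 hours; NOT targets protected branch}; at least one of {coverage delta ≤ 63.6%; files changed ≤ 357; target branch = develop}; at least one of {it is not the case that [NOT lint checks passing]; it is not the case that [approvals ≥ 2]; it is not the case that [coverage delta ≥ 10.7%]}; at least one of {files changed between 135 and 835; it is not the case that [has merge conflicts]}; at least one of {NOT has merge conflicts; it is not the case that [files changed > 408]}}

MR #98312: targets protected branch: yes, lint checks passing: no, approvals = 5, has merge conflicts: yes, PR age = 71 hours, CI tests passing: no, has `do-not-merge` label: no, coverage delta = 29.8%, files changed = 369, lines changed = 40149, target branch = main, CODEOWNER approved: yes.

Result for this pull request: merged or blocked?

Atomic conditions:
  CODEOWNER approved: yes → true
  NOT CI tests passing: no → true
  has merge conflicts: yes → true
  lines changed < 26116: 40149 < 26116 is false
  lint checks passing: no → false
  has `do-not-merge` label: no → false
  PR age ≤ 344 hours: 71 ≤ 344 is true
  NOT targets protected branch: yes → false
  coverage delta ≤ 63.6%: 29.8 ≤ 63.6 is true
  files changed ≤ 357: 369 ≤ 357 is false
  target branch = develop: main == develop is false
  NOT lint checks passing: no → true
  approvals ≥ 2: 5 ≥ 2 is true
  coverage delta ≥ 10.7%: 29.8 ≥ 10.7 is true
  files changed between 135 and 835: 369 in [135, 835] is true
  NOT has merge conflicts: yes → false
  files changed > 408: 369 > 408 is false
Combine:
[1] true OR true OR true = true
[2.1] NOT false = true
[2] true OR false = true
[3] false OR true OR false = true
[4] true OR false OR false = true
[5.1] NOT true = false
[5.2] NOT true = false
[5.3] NOT true = false
[5] false OR false OR false = false
[6.2] NOT true = false
[6] true OR false = true
[7.2] NOT false = true
[7] false OR true = true
[root] true AND true AND true AND true AND false AND true AND true = false
Overall: false → blocked

Blocked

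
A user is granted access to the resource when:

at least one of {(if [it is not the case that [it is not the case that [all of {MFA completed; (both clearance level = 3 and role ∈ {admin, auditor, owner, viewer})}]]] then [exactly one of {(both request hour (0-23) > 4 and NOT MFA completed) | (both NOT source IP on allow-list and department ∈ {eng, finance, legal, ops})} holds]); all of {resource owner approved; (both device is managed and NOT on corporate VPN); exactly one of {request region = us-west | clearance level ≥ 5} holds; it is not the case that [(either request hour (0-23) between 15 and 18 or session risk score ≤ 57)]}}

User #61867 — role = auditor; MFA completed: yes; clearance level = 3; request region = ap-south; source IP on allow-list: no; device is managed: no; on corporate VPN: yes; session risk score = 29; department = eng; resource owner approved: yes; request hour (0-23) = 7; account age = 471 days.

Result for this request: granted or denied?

Granted

Atomic conditions:
  MFA completed: yes → true
  clearance level = 3: 3 == 3 is true
  role ∈ {admin, auditor, owner, viewer}: auditor is in the set → true
  request hour (0-23) > 4: 7 > 4 is true
  NOT MFA completed: yes → false
  NOT source IP on allow-list: no → true
  department ∈ {eng, finance, legal, ops}: eng is in the set → true
  resource owner approved: yes → true
  device is managed: no → false
  NOT on corporate VPN: yes → false
  request region = us-west: ap-south == us-west is false
  clearance level ≥ 5: 3 ≥ 5 is false
  request hour (0-23) between 15 and 18: 7 in [15, 18] is false
  session risk score ≤ 57: 29 ≤ 57 is true
Combine:
[1.1.1.1.2] true AND true = true
[1.1.1.1] true AND true = true
[1.1.1] NOT true = false
[1.1] NOT false = true
[1.2.1] true AND false = false
[1.2.2] true AND true = true
[1.2] exactly-one(false, true) = true
[1] true → true = true
[2.2] false AND false = false
[2.3] exactly-one(false, false) = false
[2.4.1] false OR true = true
[2.4] NOT true = false
[2] true AND false AND false AND false = false
[root] true OR false = true
Overall: true → granted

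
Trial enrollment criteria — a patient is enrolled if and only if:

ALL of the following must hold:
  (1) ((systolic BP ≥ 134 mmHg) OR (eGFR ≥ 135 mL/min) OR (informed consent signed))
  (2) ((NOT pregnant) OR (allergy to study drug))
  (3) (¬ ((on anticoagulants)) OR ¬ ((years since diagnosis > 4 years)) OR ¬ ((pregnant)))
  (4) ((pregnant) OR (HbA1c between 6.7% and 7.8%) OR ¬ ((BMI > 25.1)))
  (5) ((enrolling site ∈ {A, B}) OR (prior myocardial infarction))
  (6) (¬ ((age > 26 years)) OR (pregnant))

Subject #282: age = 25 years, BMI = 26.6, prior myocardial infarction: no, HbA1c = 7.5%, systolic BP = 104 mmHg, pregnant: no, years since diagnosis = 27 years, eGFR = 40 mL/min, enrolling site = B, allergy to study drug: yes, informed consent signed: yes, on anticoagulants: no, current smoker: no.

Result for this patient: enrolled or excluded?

Enrolled

Atomic conditions:
  systolic BP ≥ 134 mmHg: 104 ≥ 134 is false
  eGFR ≥ 135 mL/min: 40 ≥ 135 is false
  informed consent signed: yes → true
  NOT pregnant: no → true
  allergy to study drug: yes → true
  on anticoagulants: no → false
  years since diagnosis > 4 years: 27 > 4 is true
  pregnant: no → false
  HbA1c between 6.7% and 7.8%: 7.5 in [6.7, 7.8] is true
  BMI > 25.1: 26.6 > 25.1 is true
  enrolling site ∈ {A, B}: B is in the set → true
  prior myocardial infarction: no → false
  age > 26 years: 25 > 26 is false
Combine:
[1] false OR false OR true = true
[2] true OR true = true
[3.1] NOT false = true
[3.2] NOT true = false
[3.3] NOT false = true
[3] true OR false OR true = true
[4.3] NOT true = false
[4] false OR true OR false = true
[5] true OR false = true
[6.1] NOT false = true
[6] true OR false = true
[root] true AND true AND true AND true AND true AND true = true
Overall: true → enrolled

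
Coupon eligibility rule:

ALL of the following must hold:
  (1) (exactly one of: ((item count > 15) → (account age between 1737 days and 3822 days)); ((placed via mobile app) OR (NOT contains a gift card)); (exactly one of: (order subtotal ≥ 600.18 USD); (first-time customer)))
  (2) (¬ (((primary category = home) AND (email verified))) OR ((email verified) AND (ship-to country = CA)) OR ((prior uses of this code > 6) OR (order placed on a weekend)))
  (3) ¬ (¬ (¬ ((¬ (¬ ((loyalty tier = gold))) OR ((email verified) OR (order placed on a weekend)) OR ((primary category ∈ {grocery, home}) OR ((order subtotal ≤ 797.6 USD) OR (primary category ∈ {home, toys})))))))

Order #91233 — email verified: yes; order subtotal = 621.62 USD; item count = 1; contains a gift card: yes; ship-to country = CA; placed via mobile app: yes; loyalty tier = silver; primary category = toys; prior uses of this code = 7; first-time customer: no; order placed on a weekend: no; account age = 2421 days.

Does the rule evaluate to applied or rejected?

Atomic conditions:
  item count > 15: 1 > 15 is false
  account age between 1737 days and 3822 days: 2421 in [1737, 3822] is true
  placed via mobile app: yes → true
  NOT contains a gift card: yes → false
  order subtotal ≥ 600.18 USD: 621.62 ≥ 600.18 is true
  first-time customer: no → false
  primary category = home: toys == home is false
  email verified: yes → true
  ship-to country = CA: CA == CA is true
  prior uses of this code > 6: 7 > 6 is true
  order placed on a weekend: no → false
  loyalty tier = gold: silver == gold is false
  primary category ∈ {grocery, home}: toys is not in the set → false
  order subtotal ≤ 797.6 USD: 621.62 ≤ 797.6 is true
  primary category ∈ {home, toys}: toys is in the set → true
Combine:
[1.1] false → true (antecedent false ⇒ implication holds) = true
[1.2] true OR false = true
[1.3] exactly-one(true, false) = true
[1] exactly-one(true, true, true) = false
[2.1.1] false AND true = false
[2.1] NOT false = true
[2.2] true AND true = true
[2.3] true OR false = true
[2] true OR true OR true = true
[3.1.1.1.1.1] NOT false = true
[3.1.1.1.1] NOT true = false
[3.1.1.1.2] true OR false = true
[3.1.1.1.3.2] true OR true = true
[3.1.1.1.3] false OR true = true
[3.1.1.1] false OR true OR true = true
[3.1.1] NOT true = false
[3.1] NOT false = true
[3] NOT true = false
[root] false AND true AND false = false
Overall: false → rejected

Rejected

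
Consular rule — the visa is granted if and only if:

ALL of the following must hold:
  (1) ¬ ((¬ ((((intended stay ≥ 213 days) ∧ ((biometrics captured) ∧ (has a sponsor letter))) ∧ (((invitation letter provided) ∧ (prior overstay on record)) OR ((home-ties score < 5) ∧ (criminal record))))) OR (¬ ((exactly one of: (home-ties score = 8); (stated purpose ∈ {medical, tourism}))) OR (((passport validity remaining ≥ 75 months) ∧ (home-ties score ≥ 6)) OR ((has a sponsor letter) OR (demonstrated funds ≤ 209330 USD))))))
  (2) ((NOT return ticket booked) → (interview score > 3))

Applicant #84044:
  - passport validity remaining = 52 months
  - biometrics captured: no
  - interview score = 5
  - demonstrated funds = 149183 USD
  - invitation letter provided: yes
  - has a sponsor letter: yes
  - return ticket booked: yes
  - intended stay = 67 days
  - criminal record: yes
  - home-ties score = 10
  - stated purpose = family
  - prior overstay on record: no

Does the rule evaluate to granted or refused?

Refused

Atomic conditions:
  intended stay ≥ 213 days: 67 ≥ 213 is false
  biometrics captured: no → false
  has a sponsor letter: yes → true
  invitation letter provided: yes → true
  prior overstay on record: no → false
  home-ties score < 5: 10 < 5 is false
  criminal record: yes → true
  home-ties score = 8: 10 == 8 is false
  stated purpose ∈ {medical, tourism}: family is not in the set → false
  passport validity remaining ≥ 75 months: 52 ≥ 75 is false
  home-ties score ≥ 6: 10 ≥ 6 is true
  demonstrated funds ≤ 209330 USD: 149183 ≤ 209330 is true
  NOT return ticket booked: yes → false
  interview score > 3: 5 > 3 is true
Combine:
[1.1.1.1.1.2] false AND true = false
[1.1.1.1.1] false AND false = false
[1.1.1.1.2.1] true AND false = false
[1.1.1.1.2.2] false AND true = false
[1.1.1.1.2] false OR false = false
[1.1.1.1] false AND false = false
[1.1.1] NOT false = true
[1.1.2.1.1] exactly-one(false, false) = false
[1.1.2.1] NOT false = true
[1.1.2.2.1] false AND true = false
[1.1.2.2.2] true OR true = true
[1.1.2.2] false OR true = true
[1.1.2] true OR true = true
[1.1] true OR true = true
[1] NOT true = false
[2] false → true (antecedent false ⇒ implication holds) = true
[root] false AND true = false
Overall: false → refused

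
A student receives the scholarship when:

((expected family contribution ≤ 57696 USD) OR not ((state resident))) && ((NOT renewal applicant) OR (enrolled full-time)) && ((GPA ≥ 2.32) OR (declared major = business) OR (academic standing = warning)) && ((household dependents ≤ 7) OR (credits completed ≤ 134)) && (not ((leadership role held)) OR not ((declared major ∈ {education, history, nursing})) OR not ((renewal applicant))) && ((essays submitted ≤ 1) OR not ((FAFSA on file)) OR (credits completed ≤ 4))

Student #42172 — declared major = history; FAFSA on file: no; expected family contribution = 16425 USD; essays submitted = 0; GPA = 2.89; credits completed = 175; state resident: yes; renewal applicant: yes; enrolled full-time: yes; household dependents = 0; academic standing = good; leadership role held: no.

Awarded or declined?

Atomic conditions:
  expected family contribution ≤ 57696 USD: 16425 ≤ 57696 is true
  state resident: yes → true
  NOT renewal applicant: yes → false
  enrolled full-time: yes → true
  GPA ≥ 2.32: 2.89 ≥ 2.32 is true
  declared major = business: history == business is false
  academic standing = warning: good == warning is false
  household dependents ≤ 7: 0 ≤ 7 is true
  credits completed ≤ 134: 175 ≤ 134 is false
  leadership role held: no → false
  declared major ∈ {education, history, nursing}: history is in the set → true
  renewal applicant: yes → true
  essays submitted ≤ 1: 0 ≤ 1 is true
  FAFSA on file: no → false
  credits completed ≤ 4: 175 ≤ 4 is false
Combine:
[1.2] NOT true = false
[1] true OR false = true
[2] false OR true = true
[3] true OR false OR false = true
[4] true OR false = true
[5.1] NOT false = true
[5.2] NOT true = false
[5.3] NOT true = false
[5] true OR false OR false = true
[6.2] NOT false = true
[6] true OR true OR false = true
[root] true AND true AND true AND true AND true AND true = true
Overall: true → awarded

Awarded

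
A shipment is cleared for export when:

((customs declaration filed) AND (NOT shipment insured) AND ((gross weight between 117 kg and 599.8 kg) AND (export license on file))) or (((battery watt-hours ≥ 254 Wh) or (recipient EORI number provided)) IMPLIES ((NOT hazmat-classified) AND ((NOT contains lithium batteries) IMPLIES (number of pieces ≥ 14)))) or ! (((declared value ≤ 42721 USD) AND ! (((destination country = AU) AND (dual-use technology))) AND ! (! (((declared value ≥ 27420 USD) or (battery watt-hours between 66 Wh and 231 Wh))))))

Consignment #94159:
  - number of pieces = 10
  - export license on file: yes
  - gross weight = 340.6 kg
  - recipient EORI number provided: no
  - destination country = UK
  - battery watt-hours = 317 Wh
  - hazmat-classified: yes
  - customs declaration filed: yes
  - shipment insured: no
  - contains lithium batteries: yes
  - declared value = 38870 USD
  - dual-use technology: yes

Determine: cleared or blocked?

Cleared

Atomic conditions:
  customs declaration filed: yes → true
  NOT shipment insured: no → true
  gross weight between 117 kg and 599.8 kg: 340.6 in [117, 599.8] is true
  export license on file: yes → true
  battery watt-hours ≥ 254 Wh: 317 ≥ 254 is true
  recipient EORI number provided: no → false
  NOT hazmat-classified: yes → false
  NOT contains lithium batteries: yes → false
  number of pieces ≥ 14: 10 ≥ 14 is false
  declared value ≤ 42721 USD: 38870 ≤ 42721 is true
  destination country = AU: UK == AU is false
  dual-use technology: yes → true
  declared value ≥ 27420 USD: 38870 ≥ 27420 is true
  battery watt-hours between 66 Wh and 231 Wh: 317 in [66, 231] is false
Combine:
[1.3] true AND true = true
[1] true AND true AND true = true
[2.1] true OR false = true
[2.2.2] false → false (antecedent false ⇒ implication holds) = true
[2.2] false AND true = false
[2] true → false = false
[3.1.2.1] false AND true = false
[3.1.2] NOT false = true
[3.1.3.1.1] true OR false = true
[3.1.3.1] NOT true = false
[3.1.3] NOT false = true
[3.1] true AND true AND true = true
[3] NOT true = false
[root] true OR false OR false = true
Overall: true → cleared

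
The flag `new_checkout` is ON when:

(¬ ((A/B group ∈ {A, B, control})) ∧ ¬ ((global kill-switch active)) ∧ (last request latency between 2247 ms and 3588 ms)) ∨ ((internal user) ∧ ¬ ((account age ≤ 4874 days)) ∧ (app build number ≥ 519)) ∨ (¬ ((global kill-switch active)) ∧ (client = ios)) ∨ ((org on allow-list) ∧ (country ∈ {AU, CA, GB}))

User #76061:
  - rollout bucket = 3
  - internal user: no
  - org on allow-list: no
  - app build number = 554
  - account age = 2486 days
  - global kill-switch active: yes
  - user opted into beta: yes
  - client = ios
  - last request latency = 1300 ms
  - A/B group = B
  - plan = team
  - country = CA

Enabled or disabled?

Disabled

Atomic conditions:
  A/B group ∈ {A, B, control}: B is in the set → true
  global kill-switch active: yes → true
  last request latency between 2247 ms and 3588 ms: 1300 in [2247, 3588] is false
  internal user: no → false
  account age ≤ 4874 days: 2486 ≤ 4874 is true
  app build number ≥ 519: 554 ≥ 519 is true
  client = ios: ios == ios is true
  org on allow-list: no → false
  country ∈ {AU, CA, GB}: CA is in the set → true
Combine:
[1.1] NOT true = false
[1.2] NOT true = false
[1] false AND false AND false = false
[2.2] NOT true = false
[2] false AND false AND true = false
[3.1] NOT true = false
[3] false AND true = false
[4] false AND true = false
[root] false OR false OR false OR false = false
Overall: false → disabled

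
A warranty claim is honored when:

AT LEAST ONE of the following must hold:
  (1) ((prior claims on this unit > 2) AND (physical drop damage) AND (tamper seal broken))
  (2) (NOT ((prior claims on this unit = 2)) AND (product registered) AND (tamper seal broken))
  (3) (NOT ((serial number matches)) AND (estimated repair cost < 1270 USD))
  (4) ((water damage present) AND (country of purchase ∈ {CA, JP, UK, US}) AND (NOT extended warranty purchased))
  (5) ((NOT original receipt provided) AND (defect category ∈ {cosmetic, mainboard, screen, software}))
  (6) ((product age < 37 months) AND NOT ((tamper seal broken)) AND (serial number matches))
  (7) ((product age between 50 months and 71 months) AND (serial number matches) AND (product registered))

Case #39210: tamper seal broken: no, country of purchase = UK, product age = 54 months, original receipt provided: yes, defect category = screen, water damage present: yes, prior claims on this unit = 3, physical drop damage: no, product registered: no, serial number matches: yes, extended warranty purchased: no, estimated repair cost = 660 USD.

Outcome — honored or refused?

Honored

Atomic conditions:
  prior claims on this unit > 2: 3 > 2 is true
  physical drop damage: no → false
  tamper seal broken: no → false
  prior claims on this unit = 2: 3 == 2 is false
  product registered: no → false
  serial number matches: yes → true
  estimated repair cost < 1270 USD: 660 < 1270 is true
  water damage present: yes → true
  country of purchase ∈ {CA, JP, UK, US}: UK is in the set → true
  NOT extended warranty purchased: no → true
  NOT original receipt provided: yes → false
  defect category ∈ {cosmetic, mainboard, screen, software}: screen is in the set → true
  product age < 37 months: 54 < 37 is false
  product age between 50 months and 71 months: 54 in [50, 71] is true
Combine:
[1] true AND false AND false = false
[2.1] NOT false = true
[2] true AND false AND false = false
[3.1] NOT true = false
[3] false AND true = false
[4] true AND true AND true = true
[5] false AND true = false
[6.2] NOT false = true
[6] false AND true AND true = false
[7] true AND true AND false = false
[root] false OR false OR false OR true OR false OR false OR false = true
Overall: true → honored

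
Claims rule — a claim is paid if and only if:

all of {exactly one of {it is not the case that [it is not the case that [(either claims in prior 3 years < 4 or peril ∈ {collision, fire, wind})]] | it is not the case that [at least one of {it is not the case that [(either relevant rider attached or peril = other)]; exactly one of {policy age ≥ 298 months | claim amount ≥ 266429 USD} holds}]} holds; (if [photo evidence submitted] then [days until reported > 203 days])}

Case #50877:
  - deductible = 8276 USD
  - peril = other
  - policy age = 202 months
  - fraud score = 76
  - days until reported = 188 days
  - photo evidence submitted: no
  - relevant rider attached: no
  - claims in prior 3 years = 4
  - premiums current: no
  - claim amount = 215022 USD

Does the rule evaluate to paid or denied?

Paid

Atomic conditions:
  claims in prior 3 years < 4: 4 < 4 is false
  peril ∈ {collision, fire, wind}: other is not in the set → false
  relevant rider attached: no → false
  peril = other: other == other is true
  policy age ≥ 298 months: 202 ≥ 298 is false
  claim amount ≥ 266429 USD: 215022 ≥ 266429 is false
  photo evidence submitted: no → false
  days until reported > 203 days: 188 > 203 is false
Combine:
[1.1.1.1] false OR false = false
[1.1.1] NOT false = true
[1.1] NOT true = false
[1.2.1.1.1] false OR true = true
[1.2.1.1] NOT true = false
[1.2.1.2] exactly-one(false, false) = false
[1.2.1] false OR false = false
[1.2] NOT false = true
[1] exactly-one(false, true) = true
[2] false → false (antecedent false ⇒ implication holds) = true
[root] true AND true = true
Overall: true → paid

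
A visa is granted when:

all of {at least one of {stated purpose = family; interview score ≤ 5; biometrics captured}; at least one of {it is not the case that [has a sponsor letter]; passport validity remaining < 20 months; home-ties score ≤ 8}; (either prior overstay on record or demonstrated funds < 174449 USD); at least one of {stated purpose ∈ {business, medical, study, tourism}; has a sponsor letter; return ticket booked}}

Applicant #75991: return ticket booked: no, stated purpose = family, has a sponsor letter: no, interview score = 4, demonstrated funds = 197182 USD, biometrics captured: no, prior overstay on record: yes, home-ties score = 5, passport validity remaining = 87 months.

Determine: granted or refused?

Refused

Atomic conditions:
  stated purpose = family: family == family is true
  interview score ≤ 5: 4 ≤ 5 is true
  biometrics captured: no → false
  has a sponsor letter: no → false
  passport validity remaining < 20 months: 87 < 20 is false
  home-ties score ≤ 8: 5 ≤ 8 is true
  prior overstay on record: yes → true
  demonstrated funds < 174449 USD: 197182 < 174449 is false
  stated purpose ∈ {business, medical, study, tourism}: family is not in the set → false
  return ticket booked: no → false
Combine:
[1] true OR true OR false = true
[2.1] NOT false = true
[2] true OR false OR true = true
[3] true OR false = true
[4] false OR false OR false = false
[root] true AND true AND true AND false = false
Overall: false → refused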